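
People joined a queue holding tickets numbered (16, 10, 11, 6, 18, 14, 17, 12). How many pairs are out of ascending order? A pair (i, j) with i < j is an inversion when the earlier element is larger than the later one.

There are 12 inversions.

Sweep left to right; for each value list the smaller values that follow it:
16: 5
10: 1
11: 1
6: 0
18: 3
14: 1
17: 1
12: 0
Sum: 5 + 1 + 1 + 0 + 3 + 1 + 1 + 0 = 12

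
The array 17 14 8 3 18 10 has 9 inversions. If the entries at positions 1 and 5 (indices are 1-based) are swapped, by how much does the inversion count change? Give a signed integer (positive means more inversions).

+1

Positions 1 and 5 hold 17 and 18; after swapping, the array is [18, 14, 8, 3, 17, 10].
Count, for each position, how many later elements it exceeds:
18: 5
14: 3
8: 1
3: 0
17: 1
10: 0
Sum: 5 + 3 + 1 + 0 + 1 + 0 = 10
Change: 10 − 9 = +1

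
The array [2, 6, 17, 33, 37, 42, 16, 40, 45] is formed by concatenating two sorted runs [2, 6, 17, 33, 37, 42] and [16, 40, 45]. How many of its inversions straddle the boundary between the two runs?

For each element r of the right run, count left-run elements greater than r:
r = 16: 17, 33, 37, 42 → 4
r = 40: 42 → 1
r = 45: none → 0
Cross-inversions: 4 + 1 + 0 = 5

There are 5 cross-inversions.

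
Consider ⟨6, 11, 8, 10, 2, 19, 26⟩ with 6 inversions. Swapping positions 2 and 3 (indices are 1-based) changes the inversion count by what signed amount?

Positions 2 and 3 hold 11 and 8; after swapping, the array is [6, 8, 11, 10, 2, 19, 26].
Element-by-element contributions:
6 → 2 → 1
8 → 2 → 1
11 → 10, 2 → 2
10 → 2 → 1
2 → none → 0
19 → none → 0
26 → none → 0
Sum: 1 + 1 + 2 + 1 + 0 + 0 + 0 = 5
Change: 5 − 6 = -1

-1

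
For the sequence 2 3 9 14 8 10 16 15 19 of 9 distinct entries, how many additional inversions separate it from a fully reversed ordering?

Maximum inversions for 9 distinct elements is C(9, 2) = 9·8/2 = 36.
Current inversions — for each element, count later smaller elements:
2: 0
3: 0
9: 1
14: 2
8: 0
10: 0
16: 1
15: 0
19: 0
Current total: 0 + 0 + 1 + 2 + 0 + 0 + 1 + 0 + 0 = 4
Shortfall: 36 − 4 = 32

32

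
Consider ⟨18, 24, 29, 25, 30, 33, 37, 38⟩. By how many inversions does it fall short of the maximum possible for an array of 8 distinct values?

Maximum inversions for 8 distinct elements is C(8, 2) = 8·7/2 = 28.
Current inversions — for each element, count later smaller elements:
18: 0
24: 0
29: 1
25: 0
30: 0
33: 0
37: 0
38: 0
Current total: 0 + 0 + 1 + 0 + 0 + 0 + 0 + 0 = 1
Shortfall: 28 − 1 = 27

27 inversions short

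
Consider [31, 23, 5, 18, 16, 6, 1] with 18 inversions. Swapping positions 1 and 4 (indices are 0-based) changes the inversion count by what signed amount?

Positions 1 and 4 hold 23 and 16; after swapping, the array is [31, 16, 5, 18, 23, 6, 1].
For each element, count later entries that are smaller:
31: 6
16: 3
5: 1
18: 2
23: 2
6: 1
1: 0
Sum: 6 + 3 + 1 + 2 + 2 + 1 + 0 = 15
Change: 15 − 18 = -3

-3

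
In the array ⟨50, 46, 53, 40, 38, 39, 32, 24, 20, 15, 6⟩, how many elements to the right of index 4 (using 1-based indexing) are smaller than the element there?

7

The element at index 4 is 40.
Elements after it: 38, 39, 32, 24, 20, 15, 6
Those smaller than 40: 38, 39, 32, 24, 20, 15, 6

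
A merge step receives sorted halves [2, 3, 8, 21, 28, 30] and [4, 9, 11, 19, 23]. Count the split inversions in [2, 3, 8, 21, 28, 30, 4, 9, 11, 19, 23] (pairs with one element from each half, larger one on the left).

Cross-inversions: 15

Count, for every r in R, how many entries of L exceed r:
r = 4: 8, 21, 28, 30 → 4
r = 9: 21, 28, 30 → 3
r = 11: 21, 28, 30 → 3
r = 19: 21, 28, 30 → 3
r = 23: 28, 30 → 2
Cross-inversions: 4 + 3 + 3 + 3 + 2 = 15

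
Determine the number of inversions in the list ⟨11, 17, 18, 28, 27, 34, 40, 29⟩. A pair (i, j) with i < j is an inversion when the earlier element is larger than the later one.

3 inversions

Count, for each position, how many later elements it exceeds:
11: 0
17: 0
18: 0
28: 1
27: 0
34: 1
40: 1
29: 0
Sum: 0 + 0 + 0 + 1 + 0 + 1 + 1 + 0 = 3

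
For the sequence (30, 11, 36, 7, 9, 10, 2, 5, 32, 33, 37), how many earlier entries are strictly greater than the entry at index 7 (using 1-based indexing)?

6 such elements

The element at index 7 is 2.
Elements before it: 30, 11, 36, 7, 9, 10
Those larger than 2: 30, 11, 36, 7, 9, 10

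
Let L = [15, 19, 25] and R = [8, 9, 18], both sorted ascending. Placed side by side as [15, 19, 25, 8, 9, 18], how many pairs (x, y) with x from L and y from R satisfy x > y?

8

Count, for every r in R, how many entries of L exceed r:
r = 8: 15, 19, 25 → 3
r = 9: 15, 19, 25 → 3
r = 18: 19, 25 → 2
Cross-inversions: 3 + 3 + 2 = 8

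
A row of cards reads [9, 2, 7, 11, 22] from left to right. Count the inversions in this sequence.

2

Listing every pair i<j with a[i]>a[j] (using 0-based positions):
(0,1): 9 > 2
(0,2): 9 > 7
That's 2 pairs.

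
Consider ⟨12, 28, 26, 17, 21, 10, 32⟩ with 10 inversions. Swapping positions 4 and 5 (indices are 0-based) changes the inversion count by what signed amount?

Positions 4 and 5 hold 21 and 10; after swapping, the array is [12, 28, 26, 17, 10, 21, 32].
Sweep left to right; for each value list the smaller values that follow it:
12: 1
28: 4
26: 3
17: 1
10: 0
21: 0
32: 0
Sum: 1 + 4 + 3 + 1 + 0 + 0 + 0 = 9
Change: 9 − 10 = -1

-1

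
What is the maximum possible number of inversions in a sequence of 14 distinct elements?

91

The maximum occurs when the array is in strictly decreasing order: every one of the C(14, 2) pairs is inverted.
C(14, 2) = 14·13/2 = 91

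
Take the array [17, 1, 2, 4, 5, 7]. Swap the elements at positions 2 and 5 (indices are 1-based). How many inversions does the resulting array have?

10 inversions

Positions 2 and 5 hold 1 and 5; after swapping, the array is [17, 5, 2, 4, 1, 7].
Count, for each position, how many later elements it exceeds:
17: 5
5: 3
2: 1
4: 1
1: 0
7: 0
Sum: 5 + 3 + 1 + 1 + 0 + 0 = 10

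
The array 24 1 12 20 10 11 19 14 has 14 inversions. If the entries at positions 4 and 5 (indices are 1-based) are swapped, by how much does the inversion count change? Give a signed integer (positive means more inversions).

Positions 4 and 5 hold 20 and 10; after swapping, the array is [24, 1, 12, 10, 20, 11, 19, 14].
For each element, count later entries that are smaller:
24: 7
1: 0
12: 2
10: 0
20: 3
11: 0
19: 1
14: 0
Sum: 7 + 0 + 2 + 0 + 3 + 0 + 1 + 0 = 13
Change: 13 − 14 = -1

-1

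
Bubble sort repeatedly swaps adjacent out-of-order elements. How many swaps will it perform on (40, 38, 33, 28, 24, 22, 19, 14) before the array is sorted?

Each adjacent swap fixes exactly one inversion, so the minimum swap count equals the number of inversions.
Count inversions — for each element, later elements that are smaller:
40: 38, 33, 28, 24, 22, 19, 14 → 7
38: 33, 28, 24, 22, 19, 14 → 6
33: 28, 24, 22, 19, 14 → 5
28: 24, 22, 19, 14 → 4
24: 22, 19, 14 → 3
22: 19, 14 → 2
19: 14 → 1
14: none → 0
Total inversions: 7 + 6 + 5 + 4 + 3 + 2 + 1 + 0 = 28

28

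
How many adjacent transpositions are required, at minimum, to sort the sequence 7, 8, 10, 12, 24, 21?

1

The minimum number of adjacent swaps to sort an array equals its inversion count, since every such swap removes exactly one inversion.
Count inversions — for each element, later elements that are smaller:
7: none → 0
8: none → 0
10: none → 0
12: none → 0
24: 21 → 1
21: none → 0
Total inversions: 0 + 0 + 0 + 0 + 1 + 0 = 1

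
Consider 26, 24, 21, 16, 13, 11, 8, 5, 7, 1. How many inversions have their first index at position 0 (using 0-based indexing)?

9 such elements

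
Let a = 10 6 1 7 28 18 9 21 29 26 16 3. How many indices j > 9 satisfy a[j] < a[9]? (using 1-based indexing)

3

The element at index 9 is 29.
Elements after it: 26, 16, 3
Those smaller than 29: 26, 16, 3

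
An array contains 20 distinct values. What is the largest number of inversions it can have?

A reversed (strictly descending) arrangement makes every pair an inversion, giving C(20, 2) inversions.
C(20, 2) = 20·19/2 = 190

190 inversions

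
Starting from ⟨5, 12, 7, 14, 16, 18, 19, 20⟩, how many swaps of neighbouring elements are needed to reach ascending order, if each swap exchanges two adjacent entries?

The minimum number of adjacent swaps to sort an array equals its inversion count, since every such swap removes exactly one inversion.
Count inversions — for each element, later elements that are smaller:
5: none → 0
12: 7 → 1
7: none → 0
14: none → 0
16: none → 0
18: none → 0
19: none → 0
20: none → 0
Total inversions: 0 + 1 + 0 + 0 + 0 + 0 + 0 + 0 = 1

1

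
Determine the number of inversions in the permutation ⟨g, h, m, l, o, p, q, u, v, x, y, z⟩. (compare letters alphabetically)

1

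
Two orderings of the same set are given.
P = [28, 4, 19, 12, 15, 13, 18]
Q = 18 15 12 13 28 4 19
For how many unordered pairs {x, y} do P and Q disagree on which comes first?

16

Assign each item its position (1..7) in the first ordering, then rewrite the second ordering as that position sequence:
positions: 28→1, 4→2, 19→3, 12→4, 15→5, 13→6, 18→7
second ordering as positions: [7, 5, 4, 6, 1, 2, 3]
Discordant pairs = inversions in this position sequence.
7: 5, 4, 6, 1, 2, 3 → 6
5: 4, 1, 2, 3 → 4
4: 1, 2, 3 → 3
6: 1, 2, 3 → 3
1: 0
2: 0
3: 0
Total: 6 + 4 + 3 + 3 + 0 + 0 + 0 = 16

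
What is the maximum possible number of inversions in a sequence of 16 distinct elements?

A reversed (strictly descending) arrangement makes every pair an inversion, giving C(16, 2) inversions.
C(16, 2) = 16·15/2 = 120

120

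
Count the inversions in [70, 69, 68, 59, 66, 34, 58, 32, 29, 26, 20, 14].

For each element, count later entries that are smaller:
70 → 69, 68, 59, 66, 34, 58, 32, 29, 26, 20, 14 → 11
69 → 68, 59, 66, 34, 58, 32, 29, 26, 20, 14 → 10
68 → 59, 66, 34, 58, 32, 29, 26, 20, 14 → 9
59 → 34, 58, 32, 29, 26, 20, 14 → 7
66 → 34, 58, 32, 29, 26, 20, 14 → 7
34 → 32, 29, 26, 20, 14 → 5
58 → 32, 29, 26, 20, 14 → 5
32 → 29, 26, 20, 14 → 4
29 → 26, 20, 14 → 3
26 → 20, 14 → 2
20 → 14 → 1
14 → none → 0
Sum: 11 + 10 + 9 + 7 + 7 + 5 + 5 + 4 + 3 + 2 + 1 + 0 = 64

64 inversions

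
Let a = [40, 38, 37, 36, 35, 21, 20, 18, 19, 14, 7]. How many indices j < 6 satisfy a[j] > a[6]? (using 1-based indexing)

5

The element at index 6 is 21.
Elements before it: 40, 38, 37, 36, 35
Those larger than 21: 40, 38, 37, 36, 35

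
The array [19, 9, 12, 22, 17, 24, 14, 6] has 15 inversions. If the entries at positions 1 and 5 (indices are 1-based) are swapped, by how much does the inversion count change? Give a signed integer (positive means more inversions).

Positions 1 and 5 hold 19 and 17; after swapping, the array is [17, 9, 12, 22, 19, 24, 14, 6].
Sweep left to right; for each value list the smaller values that follow it:
17 → 9, 12, 14, 6 → 4
9 → 6 → 1
12 → 6 → 1
22 → 19, 14, 6 → 3
19 → 14, 6 → 2
24 → 14, 6 → 2
14 → 6 → 1
6 → none → 0
Sum: 4 + 1 + 1 + 3 + 2 + 2 + 1 + 0 = 14
Change: 14 − 15 = -1

-1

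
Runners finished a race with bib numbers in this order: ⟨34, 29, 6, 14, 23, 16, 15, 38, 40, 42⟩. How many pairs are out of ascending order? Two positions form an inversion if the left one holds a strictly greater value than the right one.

14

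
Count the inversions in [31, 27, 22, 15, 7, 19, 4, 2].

26

Count, for each position, how many later elements it exceeds:
31 → 27, 22, 15, 7, 19, 4, 2 → 7
27 → 22, 15, 7, 19, 4, 2 → 6
22 → 15, 7, 19, 4, 2 → 5
15 → 7, 4, 2 → 3
7 → 4, 2 → 2
19 → 4, 2 → 2
4 → 2 → 1
2 → none → 0
Sum: 7 + 6 + 5 + 3 + 2 + 2 + 1 + 0 = 26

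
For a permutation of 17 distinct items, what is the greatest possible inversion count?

136 inversions

The maximum occurs when the array is in strictly decreasing order: every one of the C(17, 2) pairs is inverted.
C(17, 2) = 17·16/2 = 136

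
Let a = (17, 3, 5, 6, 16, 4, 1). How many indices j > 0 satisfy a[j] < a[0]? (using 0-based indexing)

6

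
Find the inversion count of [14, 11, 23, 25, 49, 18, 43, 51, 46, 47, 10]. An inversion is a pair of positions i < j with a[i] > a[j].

Element-by-element contributions:
14 → 11, 10 → 2
11 → 10 → 1
23 → 18, 10 → 2
25 → 18, 10 → 2
49 → 18, 43, 46, 47, 10 → 5
18 → 10 → 1
43 → 10 → 1
51 → 46, 47, 10 → 3
46 → 10 → 1
47 → 10 → 1
10 → none → 0
Sum: 2 + 1 + 2 + 2 + 5 + 1 + 1 + 3 + 1 + 1 + 0 = 19

19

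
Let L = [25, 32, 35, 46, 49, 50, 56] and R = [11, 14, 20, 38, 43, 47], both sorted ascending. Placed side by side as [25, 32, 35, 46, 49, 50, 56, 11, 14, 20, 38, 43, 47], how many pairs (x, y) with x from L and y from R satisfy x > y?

32 split inversions

For each element r of the right run, count left-run elements greater than r:
r = 11: 25, 32, 35, 46, 49, 50, 56 → 7
r = 14: 25, 32, 35, 46, 49, 50, 56 → 7
r = 20: 25, 32, 35, 46, 49, 50, 56 → 7
r = 38: 46, 49, 50, 56 → 4
r = 43: 46, 49, 50, 56 → 4
r = 47: 49, 50, 56 → 3
Cross-inversions: 7 + 7 + 7 + 4 + 4 + 3 = 32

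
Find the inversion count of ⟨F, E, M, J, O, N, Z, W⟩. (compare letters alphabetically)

4

Sweep left to right; for each value list the smaller values that follow it:
F: 1
E: 0
M: 1
J: 0
O: 1
N: 0
Z: 1
W: 0
Sum: 1 + 0 + 1 + 0 + 1 + 0 + 1 + 0 = 4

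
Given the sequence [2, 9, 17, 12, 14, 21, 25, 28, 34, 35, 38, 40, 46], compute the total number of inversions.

Sweep left to right; for each value list the smaller values that follow it:
2: 0
9: 0
17: 2
12: 0
14: 0
21: 0
25: 0
28: 0
34: 0
35: 0
38: 0
40: 0
46: 0
Sum: 0 + 0 + 2 + 0 + 0 + 0 + 0 + 0 + 0 + 0 + 0 + 0 + 0 = 2

2 inversions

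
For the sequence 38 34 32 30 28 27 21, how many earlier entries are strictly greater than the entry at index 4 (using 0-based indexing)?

4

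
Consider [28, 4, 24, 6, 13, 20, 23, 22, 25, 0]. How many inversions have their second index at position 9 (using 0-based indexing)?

The element at index 9 is 0.
Elements before it: 28, 4, 24, 6, 13, 20, 23, 22, 25
Those larger than 0: 28, 4, 24, 6, 13, 20, 23, 22, 25

9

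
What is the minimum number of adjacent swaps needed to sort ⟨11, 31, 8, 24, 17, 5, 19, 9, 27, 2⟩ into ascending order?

27

The minimum number of adjacent swaps to sort an array equals its inversion count, since every such swap removes exactly one inversion.
Count inversions — for each element, later elements that are smaller:
11: 8, 5, 9, 2 → 4
31: 8, 24, 17, 5, 19, 9, 27, 2 → 8
8: 5, 2 → 2
24: 17, 5, 19, 9, 2 → 5
17: 5, 9, 2 → 3
5: 2 → 1
19: 9, 2 → 2
9: 2 → 1
27: 2 → 1
2: none → 0
Total inversions: 4 + 8 + 2 + 5 + 3 + 1 + 2 + 1 + 1 + 0 = 27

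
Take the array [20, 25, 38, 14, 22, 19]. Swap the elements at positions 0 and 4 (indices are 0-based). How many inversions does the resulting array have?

10

Positions 0 and 4 hold 20 and 22; after swapping, the array is [22, 25, 38, 14, 20, 19].
Element-by-element contributions:
22: 3
25: 3
38: 3
14: 0
20: 1
19: 0
Sum: 3 + 3 + 3 + 0 + 1 + 0 = 10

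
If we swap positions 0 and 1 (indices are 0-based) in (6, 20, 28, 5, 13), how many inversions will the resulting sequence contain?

6 inversions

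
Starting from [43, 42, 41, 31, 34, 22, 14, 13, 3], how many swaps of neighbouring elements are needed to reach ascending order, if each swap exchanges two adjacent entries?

The minimum number of adjacent swaps to sort an array equals its inversion count, since every such swap removes exactly one inversion.
Count inversions — for each element, later elements that are smaller:
43: 42, 41, 31, 34, 22, 14, 13, 3 → 8
42: 41, 31, 34, 22, 14, 13, 3 → 7
41: 31, 34, 22, 14, 13, 3 → 6
31: 22, 14, 13, 3 → 4
34: 22, 14, 13, 3 → 4
22: 14, 13, 3 → 3
14: 13, 3 → 2
13: 3 → 1
3: none → 0
Total inversions: 8 + 7 + 6 + 4 + 4 + 3 + 2 + 1 + 0 = 35

There are 35 adjacent swaps.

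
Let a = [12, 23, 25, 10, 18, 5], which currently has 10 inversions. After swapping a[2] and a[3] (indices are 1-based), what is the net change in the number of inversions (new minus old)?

Positions 2 and 3 hold 23 and 25; after swapping, the array is [12, 25, 23, 10, 18, 5].
Sweep left to right; for each value list the smaller values that follow it:
12: 2
25: 4
23: 3
10: 1
18: 1
5: 0
Sum: 2 + 4 + 3 + 1 + 1 + 0 = 11
Change: 11 − 10 = +1

+1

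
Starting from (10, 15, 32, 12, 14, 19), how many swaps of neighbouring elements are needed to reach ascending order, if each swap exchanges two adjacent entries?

Minimum adjacent swaps = number of inversions (each swap of adjacent out-of-order elements removes one inversion and no swap can remove more).
Count inversions — for each element, later elements that are smaller:
10: none → 0
15: 12, 14 → 2
32: 12, 14, 19 → 3
12: none → 0
14: none → 0
19: none → 0
Total inversions: 0 + 2 + 3 + 0 + 0 + 0 = 5

5 swaps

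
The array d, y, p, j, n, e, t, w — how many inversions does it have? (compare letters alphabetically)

For each element, count later entries that are smaller:
d → none → 0
y → p, j, n, e, t, w → 6
p → j, n, e → 3
j → e → 1
n → e → 1
e → none → 0
t → none → 0
w → none → 0
Sum: 0 + 6 + 3 + 1 + 1 + 0 + 0 + 0 = 11

11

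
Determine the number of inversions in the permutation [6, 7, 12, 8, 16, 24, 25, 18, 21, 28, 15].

11

Count, for each position, how many later elements it exceeds:
6 → none → 0
7 → none → 0
12 → 8 → 1
8 → none → 0
16 → 15 → 1
24 → 18, 21, 15 → 3
25 → 18, 21, 15 → 3
18 → 15 → 1
21 → 15 → 1
28 → 15 → 1
15 → none → 0
Sum: 0 + 0 + 1 + 0 + 1 + 3 + 3 + 1 + 1 + 1 + 0 = 11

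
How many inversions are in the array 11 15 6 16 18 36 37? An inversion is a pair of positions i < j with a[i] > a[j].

Listing every pair i<j with a[i]>a[j] (using 0-based positions):
(0,2): 11 > 6
(1,2): 15 > 6
That's 2 pairs.

There are 2 inversions.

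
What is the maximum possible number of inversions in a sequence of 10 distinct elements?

45

The maximum occurs when the array is in strictly decreasing order: every one of the C(10, 2) pairs is inverted.
C(10, 2) = 10·9/2 = 45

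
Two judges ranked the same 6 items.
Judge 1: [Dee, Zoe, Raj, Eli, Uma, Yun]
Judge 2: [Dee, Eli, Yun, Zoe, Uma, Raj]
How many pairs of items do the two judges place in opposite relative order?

There are 6 discordant pairs.

Assign each item its position (1..6) in the first ordering, then rewrite the second ordering as that position sequence:
positions: Dee→1, Zoe→2, Raj→3, Eli→4, Uma→5, Yun→6
second ordering as positions: [1, 4, 6, 2, 5, 3]
Discordant pairs = inversions in this position sequence.
1: 0
4: 2, 3 → 2
6: 2, 5, 3 → 3
2: 0
5: 3 → 1
3: 0
Total: 0 + 2 + 3 + 0 + 1 + 0 = 6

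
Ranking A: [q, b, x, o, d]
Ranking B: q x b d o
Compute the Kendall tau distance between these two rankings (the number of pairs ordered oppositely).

Discordant pairs: 2

Assign each item its position (1..5) in the first ordering, then rewrite the second ordering as that position sequence:
positions: q→1, b→2, x→3, o→4, d→5
second ordering as positions: [1, 3, 2, 5, 4]
Discordant pairs = inversions in this position sequence.
1: 0
3: 2 → 1
2: 0
5: 4 → 1
4: 0
Total: 0 + 1 + 0 + 1 + 0 = 2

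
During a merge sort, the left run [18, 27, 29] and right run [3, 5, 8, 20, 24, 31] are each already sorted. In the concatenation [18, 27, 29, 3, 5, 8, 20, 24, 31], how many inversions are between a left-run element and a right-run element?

13 cross-inversions

For each element r of the right run, count left-run elements greater than r:
r = 3: 18, 27, 29 → 3
r = 5: 18, 27, 29 → 3
r = 8: 18, 27, 29 → 3
r = 20: 27, 29 → 2
r = 24: 27, 29 → 2
r = 31: none → 0
Cross-inversions: 3 + 3 + 3 + 2 + 2 + 0 = 13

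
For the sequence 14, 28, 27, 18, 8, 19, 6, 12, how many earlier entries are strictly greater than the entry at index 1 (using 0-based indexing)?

The element at index 1 is 28.
Elements before it: 14
None of them are larger than 28.

0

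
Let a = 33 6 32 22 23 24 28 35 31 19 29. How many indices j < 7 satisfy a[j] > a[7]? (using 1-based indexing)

2

The element at index 7 is 28.
Elements before it: 33, 6, 32, 22, 23, 24
Those larger than 28: 33, 32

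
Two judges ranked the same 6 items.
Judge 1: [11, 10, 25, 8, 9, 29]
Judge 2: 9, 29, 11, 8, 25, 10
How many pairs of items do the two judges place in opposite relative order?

Assign each item its position (1..6) in the first ordering, then rewrite the second ordering as that position sequence:
positions: 11→1, 10→2, 25→3, 8→4, 9→5, 29→6
second ordering as positions: [5, 6, 1, 4, 3, 2]
Discordant pairs = inversions in this position sequence.
5: 1, 4, 3, 2 → 4
6: 1, 4, 3, 2 → 4
1: 0
4: 3, 2 → 2
3: 2 → 1
2: 0
Total: 4 + 4 + 0 + 2 + 1 + 0 = 11

11 discordant pairs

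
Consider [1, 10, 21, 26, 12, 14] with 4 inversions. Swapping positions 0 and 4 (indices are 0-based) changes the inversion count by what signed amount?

+3

Positions 0 and 4 hold 1 and 12; after swapping, the array is [12, 10, 21, 26, 1, 14].
Sweep left to right; for each value list the smaller values that follow it:
12: 2
10: 1
21: 2
26: 2
1: 0
14: 0
Sum: 2 + 1 + 2 + 2 + 0 + 0 = 7
Change: 7 − 4 = +3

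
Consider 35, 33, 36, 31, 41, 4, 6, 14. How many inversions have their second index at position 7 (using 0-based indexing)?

5

The element at index 7 is 14.
Elements before it: 35, 33, 36, 31, 41, 4, 6
Those larger than 14: 35, 33, 36, 31, 41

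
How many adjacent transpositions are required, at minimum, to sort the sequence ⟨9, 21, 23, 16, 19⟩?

4 adjacent swaps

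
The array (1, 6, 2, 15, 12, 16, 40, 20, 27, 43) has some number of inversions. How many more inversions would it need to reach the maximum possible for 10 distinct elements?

Maximum inversions for 10 distinct elements is C(10, 2) = 10·9/2 = 45.
Current inversions — for each element, count later smaller elements:
1: 0
6: 1
2: 0
15: 1
12: 0
16: 0
40: 2
20: 0
27: 0
43: 0
Current total: 0 + 1 + 0 + 1 + 0 + 0 + 2 + 0 + 0 + 0 = 4
Shortfall: 45 − 4 = 41

41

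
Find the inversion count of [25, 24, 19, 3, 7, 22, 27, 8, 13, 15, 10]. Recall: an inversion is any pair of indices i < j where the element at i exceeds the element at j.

There are 33 out-of-order pairs.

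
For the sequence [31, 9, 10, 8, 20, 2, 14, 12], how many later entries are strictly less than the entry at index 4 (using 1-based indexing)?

The element at index 4 is 8.
Elements after it: 20, 2, 14, 12
Those smaller than 8: 2

1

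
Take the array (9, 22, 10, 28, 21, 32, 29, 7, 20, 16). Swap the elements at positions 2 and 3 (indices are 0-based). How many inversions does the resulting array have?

23

Positions 2 and 3 hold 10 and 28; after swapping, the array is [9, 22, 28, 10, 21, 32, 29, 7, 20, 16].
For each element, count later entries that are smaller:
9: 1
22: 5
28: 5
10: 1
21: 3
32: 4
29: 3
7: 0
20: 1
16: 0
Sum: 1 + 5 + 5 + 1 + 3 + 4 + 3 + 0 + 1 + 0 = 23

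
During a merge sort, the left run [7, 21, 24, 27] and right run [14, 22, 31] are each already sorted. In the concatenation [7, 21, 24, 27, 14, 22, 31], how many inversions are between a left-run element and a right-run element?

Take each right-half value and tally the left-half values above it:
r = 14: 21, 24, 27 → 3
r = 22: 24, 27 → 2
r = 31: none → 0
Cross-inversions: 3 + 2 + 0 = 5

5 split inversions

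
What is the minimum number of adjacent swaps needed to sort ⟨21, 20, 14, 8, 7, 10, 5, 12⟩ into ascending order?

22 swaps

Minimum adjacent swaps = number of inversions (each swap of adjacent out-of-order elements removes one inversion and no swap can remove more).
Count inversions — for each element, later elements that are smaller:
21: 20, 14, 8, 7, 10, 5, 12 → 7
20: 14, 8, 7, 10, 5, 12 → 6
14: 8, 7, 10, 5, 12 → 5
8: 7, 5 → 2
7: 5 → 1
10: 5 → 1
5: none → 0
12: none → 0
Total inversions: 7 + 6 + 5 + 2 + 1 + 1 + 0 + 0 = 22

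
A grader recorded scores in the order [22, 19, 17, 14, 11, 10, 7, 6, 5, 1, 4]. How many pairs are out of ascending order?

Out-of-order pairs: 54

Element-by-element contributions:
22 → 19, 17, 14, 11, 10, 7, 6, 5, 1, 4 → 10
19 → 17, 14, 11, 10, 7, 6, 5, 1, 4 → 9
17 → 14, 11, 10, 7, 6, 5, 1, 4 → 8
14 → 11, 10, 7, 6, 5, 1, 4 → 7
11 → 10, 7, 6, 5, 1, 4 → 6
10 → 7, 6, 5, 1, 4 → 5
7 → 6, 5, 1, 4 → 4
6 → 5, 1, 4 → 3
5 → 1, 4 → 2
1 → none → 0
4 → none → 0
Sum: 10 + 9 + 8 + 7 + 6 + 5 + 4 + 3 + 2 + 0 + 0 = 54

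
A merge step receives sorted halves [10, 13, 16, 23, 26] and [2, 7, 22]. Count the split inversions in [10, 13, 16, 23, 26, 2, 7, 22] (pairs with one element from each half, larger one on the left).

12 cross-inversions

Count, for every r in R, how many entries of L exceed r:
r = 2: 10, 13, 16, 23, 26 → 5
r = 7: 10, 13, 16, 23, 26 → 5
r = 22: 23, 26 → 2
Cross-inversions: 5 + 5 + 2 = 12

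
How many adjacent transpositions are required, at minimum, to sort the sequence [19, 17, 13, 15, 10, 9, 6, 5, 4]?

35

The minimum number of adjacent swaps to sort an array equals its inversion count, since every such swap removes exactly one inversion.
Count inversions — for each element, later elements that are smaller:
19: 17, 13, 15, 10, 9, 6, 5, 4 → 8
17: 13, 15, 10, 9, 6, 5, 4 → 7
13: 10, 9, 6, 5, 4 → 5
15: 10, 9, 6, 5, 4 → 5
10: 9, 6, 5, 4 → 4
9: 6, 5, 4 → 3
6: 5, 4 → 2
5: 4 → 1
4: none → 0
Total inversions: 8 + 7 + 5 + 5 + 4 + 3 + 2 + 1 + 0 = 35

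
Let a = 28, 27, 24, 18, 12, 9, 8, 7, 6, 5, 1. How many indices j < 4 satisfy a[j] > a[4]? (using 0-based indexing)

4

The element at index 4 is 12.
Elements before it: 28, 27, 24, 18
Those larger than 12: 28, 27, 24, 18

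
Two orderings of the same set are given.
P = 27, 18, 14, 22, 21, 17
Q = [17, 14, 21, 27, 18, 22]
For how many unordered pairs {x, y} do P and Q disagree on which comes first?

10

Assign each item its position (1..6) in the first ordering, then rewrite the second ordering as that position sequence:
positions: 27→1, 18→2, 14→3, 22→4, 21→5, 17→6
second ordering as positions: [6, 3, 5, 1, 2, 4]
Discordant pairs = inversions in this position sequence.
6: 3, 5, 1, 2, 4 → 5
3: 1, 2 → 2
5: 1, 2, 4 → 3
1: 0
2: 0
4: 0
Total: 5 + 2 + 3 + 0 + 0 + 0 = 10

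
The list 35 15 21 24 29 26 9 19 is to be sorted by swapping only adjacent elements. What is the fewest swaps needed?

17 swaps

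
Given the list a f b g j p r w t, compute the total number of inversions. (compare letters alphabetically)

Inversions: 2

Element-by-element contributions:
a → none → 0
f → b → 1
b → none → 0
g → none → 0
j → none → 0
p → none → 0
r → none → 0
w → t → 1
t → none → 0
Sum: 0 + 1 + 0 + 0 + 0 + 0 + 0 + 1 + 0 = 2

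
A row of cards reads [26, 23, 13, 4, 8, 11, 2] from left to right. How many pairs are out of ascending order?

Sweep left to right; for each value list the smaller values that follow it:
26: 6
23: 5
13: 4
4: 1
8: 1
11: 1
2: 0
Sum: 6 + 5 + 4 + 1 + 1 + 1 + 0 = 18

18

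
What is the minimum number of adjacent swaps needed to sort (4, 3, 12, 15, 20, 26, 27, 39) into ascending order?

1 adjacent swap

Each adjacent swap fixes exactly one inversion, so the minimum swap count equals the number of inversions.
Count inversions — for each element, later elements that are smaller:
4: 3 → 1
3: none → 0
12: none → 0
15: none → 0
20: none → 0
26: none → 0
27: none → 0
39: none → 0
Total inversions: 1 + 0 + 0 + 0 + 0 + 0 + 0 + 0 = 1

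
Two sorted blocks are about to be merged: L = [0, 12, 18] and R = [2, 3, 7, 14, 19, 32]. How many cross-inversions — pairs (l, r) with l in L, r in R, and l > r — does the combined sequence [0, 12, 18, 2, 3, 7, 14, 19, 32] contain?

Take each right-half value and tally the left-half values above it:
r = 2: 12, 18 → 2
r = 3: 12, 18 → 2
r = 7: 12, 18 → 2
r = 14: 18 → 1
r = 19: none → 0
r = 32: none → 0
Cross-inversions: 2 + 2 + 2 + 1 + 0 + 0 = 7

7 split inversions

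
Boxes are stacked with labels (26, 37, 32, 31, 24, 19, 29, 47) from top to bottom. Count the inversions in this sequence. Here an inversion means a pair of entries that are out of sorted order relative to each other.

Count, for each position, how many later elements it exceeds:
26: 2
37: 5
32: 4
31: 3
24: 1
19: 0
29: 0
47: 0
Sum: 2 + 5 + 4 + 3 + 1 + 0 + 0 + 0 = 15

15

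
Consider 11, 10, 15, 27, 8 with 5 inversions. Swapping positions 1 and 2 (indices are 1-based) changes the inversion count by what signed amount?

Positions 1 and 2 hold 11 and 10; after swapping, the array is [10, 11, 15, 27, 8].
Sweep left to right; for each value list the smaller values that follow it:
10: 1
11: 1
15: 1
27: 1
8: 0
Sum: 1 + 1 + 1 + 1 + 0 = 4
Change: 4 − 5 = -1

-1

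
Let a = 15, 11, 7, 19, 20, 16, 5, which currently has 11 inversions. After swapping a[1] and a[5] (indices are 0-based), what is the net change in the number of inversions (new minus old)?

Positions 1 and 5 hold 11 and 16; after swapping, the array is [15, 16, 7, 19, 20, 11, 5].
For each element, count later entries that are smaller:
15 → 7, 11, 5 → 3
16 → 7, 11, 5 → 3
7 → 5 → 1
19 → 11, 5 → 2
20 → 11, 5 → 2
11 → 5 → 1
5 → none → 0
Sum: 3 + 3 + 1 + 2 + 2 + 1 + 0 = 12
Change: 12 − 11 = +1

+1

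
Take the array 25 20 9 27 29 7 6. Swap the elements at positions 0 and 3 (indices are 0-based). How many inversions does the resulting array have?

15

Positions 0 and 3 hold 25 and 27; after swapping, the array is [27, 20, 9, 25, 29, 7, 6].
For each element, count later entries that are smaller:
27 → 20, 9, 25, 7, 6 → 5
20 → 9, 7, 6 → 3
9 → 7, 6 → 2
25 → 7, 6 → 2
29 → 7, 6 → 2
7 → 6 → 1
6 → none → 0
Sum: 5 + 3 + 2 + 2 + 2 + 1 + 0 = 15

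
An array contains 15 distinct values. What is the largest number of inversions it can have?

105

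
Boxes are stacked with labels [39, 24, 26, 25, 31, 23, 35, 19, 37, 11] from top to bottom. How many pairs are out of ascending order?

Count, for each position, how many later elements it exceeds:
39: 9
24: 3
26: 4
25: 3
31: 3
23: 2
35: 2
19: 1
37: 1
11: 0
Sum: 9 + 3 + 4 + 3 + 3 + 2 + 2 + 1 + 1 + 0 = 28

28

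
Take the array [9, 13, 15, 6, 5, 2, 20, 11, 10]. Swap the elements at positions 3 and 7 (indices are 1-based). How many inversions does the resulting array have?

Positions 3 and 7 hold 15 and 20; after swapping, the array is [9, 13, 20, 6, 5, 2, 15, 11, 10].
Sweep left to right; for each value list the smaller values that follow it:
9 → 6, 5, 2 → 3
13 → 6, 5, 2, 11, 10 → 5
20 → 6, 5, 2, 15, 11, 10 → 6
6 → 5, 2 → 2
5 → 2 → 1
2 → none → 0
15 → 11, 10 → 2
11 → 10 → 1
10 → none → 0
Sum: 3 + 5 + 6 + 2 + 1 + 0 + 2 + 1 + 0 = 20

20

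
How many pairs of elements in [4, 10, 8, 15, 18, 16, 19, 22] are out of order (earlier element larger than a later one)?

2

Element-by-element contributions:
4 → none → 0
10 → 8 → 1
8 → none → 0
15 → none → 0
18 → 16 → 1
16 → none → 0
19 → none → 0
22 → none → 0
Sum: 0 + 1 + 0 + 0 + 1 + 0 + 0 + 0 = 2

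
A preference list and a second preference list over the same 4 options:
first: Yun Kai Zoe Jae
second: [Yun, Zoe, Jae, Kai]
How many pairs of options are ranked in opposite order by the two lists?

2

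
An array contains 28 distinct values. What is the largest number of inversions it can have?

A reversed (strictly descending) arrangement makes every pair an inversion, giving C(28, 2) inversions.
C(28, 2) = 28·27/2 = 378

Inversions: 378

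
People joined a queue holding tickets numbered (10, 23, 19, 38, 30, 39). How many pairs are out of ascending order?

Out-of-order index pairs (0-indexed):
(1,2): 23 > 19
(3,4): 38 > 30
That's 2 pairs.

2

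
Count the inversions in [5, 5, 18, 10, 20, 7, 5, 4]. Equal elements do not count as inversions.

15

Element-by-element contributions:
5 → 4 → 1
5 → 4 → 1
18 → 10, 7, 5, 4 → 4
10 → 7, 5, 4 → 3
20 → 7, 5, 4 → 3
7 → 5, 4 → 2
5 → 4 → 1
4 → none → 0
Sum: 1 + 1 + 4 + 3 + 3 + 2 + 1 + 0 = 15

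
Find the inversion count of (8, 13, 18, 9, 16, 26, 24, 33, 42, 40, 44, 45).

Count, for each position, how many later elements it exceeds:
8 → none → 0
13 → 9 → 1
18 → 9, 16 → 2
9 → none → 0
16 → none → 0
26 → 24 → 1
24 → none → 0
33 → none → 0
42 → 40 → 1
40 → none → 0
44 → none → 0
45 → none → 0
Sum: 0 + 1 + 2 + 0 + 0 + 1 + 0 + 0 + 1 + 0 + 0 + 0 = 5

5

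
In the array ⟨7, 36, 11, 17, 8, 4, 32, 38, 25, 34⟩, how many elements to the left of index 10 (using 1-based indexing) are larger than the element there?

2 such elements

The element at index 10 is 34.
Elements before it: 7, 36, 11, 17, 8, 4, 32, 38, 25
Those larger than 34: 36, 38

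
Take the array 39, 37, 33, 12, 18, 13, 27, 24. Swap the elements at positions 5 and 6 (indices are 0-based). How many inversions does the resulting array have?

Positions 5 and 6 hold 13 and 27; after swapping, the array is [39, 37, 33, 12, 18, 27, 13, 24].
Count, for each position, how many later elements it exceeds:
39 → 37, 33, 12, 18, 27, 13, 24 → 7
37 → 33, 12, 18, 27, 13, 24 → 6
33 → 12, 18, 27, 13, 24 → 5
12 → none → 0
18 → 13 → 1
27 → 13, 24 → 2
13 → none → 0
24 → none → 0
Sum: 7 + 6 + 5 + 0 + 1 + 2 + 0 + 0 = 21

21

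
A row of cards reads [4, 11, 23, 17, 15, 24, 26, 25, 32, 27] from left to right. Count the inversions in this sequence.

Sweep left to right; for each value list the smaller values that follow it:
4 → none → 0
11 → none → 0
23 → 17, 15 → 2
17 → 15 → 1
15 → none → 0
24 → none → 0
26 → 25 → 1
25 → none → 0
32 → 27 → 1
27 → none → 0
Sum: 0 + 0 + 2 + 1 + 0 + 0 + 1 + 0 + 1 + 0 = 5

5 inversions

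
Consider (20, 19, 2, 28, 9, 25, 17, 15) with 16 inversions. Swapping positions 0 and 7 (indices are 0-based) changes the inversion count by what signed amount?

Positions 0 and 7 hold 20 and 15; after swapping, the array is [15, 19, 2, 28, 9, 25, 17, 20].
Count, for each position, how many later elements it exceeds:
15 → 2, 9 → 2
19 → 2, 9, 17 → 3
2 → none → 0
28 → 9, 25, 17, 20 → 4
9 → none → 0
25 → 17, 20 → 2
17 → none → 0
20 → none → 0
Sum: 2 + 3 + 0 + 4 + 0 + 2 + 0 + 0 = 11
Change: 11 − 16 = -5

-5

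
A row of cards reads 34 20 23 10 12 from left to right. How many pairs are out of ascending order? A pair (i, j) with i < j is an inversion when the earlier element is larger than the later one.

Element-by-element contributions:
34: 4
20: 2
23: 2
10: 0
12: 0
Sum: 4 + 2 + 2 + 0 + 0 = 8

8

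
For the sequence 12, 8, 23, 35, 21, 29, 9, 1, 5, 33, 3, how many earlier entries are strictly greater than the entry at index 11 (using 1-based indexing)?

The element at index 11 is 3.
Elements before it: 12, 8, 23, 35, 21, 29, 9, 1, 5, 33
Those larger than 3: 12, 8, 23, 35, 21, 29, 9, 5, 33

9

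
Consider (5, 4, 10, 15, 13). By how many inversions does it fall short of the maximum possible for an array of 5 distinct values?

8

Maximum inversions for 5 distinct elements is C(5, 2) = 5·4/2 = 10.
Current inversions — for each element, count later smaller elements:
5: 1
4: 0
10: 0
15: 1
13: 0
Current total: 1 + 0 + 0 + 1 + 0 = 2
Shortfall: 10 − 2 = 8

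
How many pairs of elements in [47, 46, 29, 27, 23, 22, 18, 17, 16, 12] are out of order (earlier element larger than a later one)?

45 out-of-order pairs

Element-by-element contributions:
47 → 46, 29, 27, 23, 22, 18, 17, 16, 12 → 9
46 → 29, 27, 23, 22, 18, 17, 16, 12 → 8
29 → 27, 23, 22, 18, 17, 16, 12 → 7
27 → 23, 22, 18, 17, 16, 12 → 6
23 → 22, 18, 17, 16, 12 → 5
22 → 18, 17, 16, 12 → 4
18 → 17, 16, 12 → 3
17 → 16, 12 → 2
16 → 12 → 1
12 → none → 0
Sum: 9 + 8 + 7 + 6 + 5 + 4 + 3 + 2 + 1 + 0 = 45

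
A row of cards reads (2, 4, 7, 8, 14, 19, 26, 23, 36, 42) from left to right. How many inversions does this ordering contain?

Element-by-element contributions:
2 → none → 0
4 → none → 0
7 → none → 0
8 → none → 0
14 → none → 0
19 → none → 0
26 → 23 → 1
23 → none → 0
36 → none → 0
42 → none → 0
Sum: 0 + 0 + 0 + 0 + 0 + 0 + 1 + 0 + 0 + 0 = 1

1 out-of-order pair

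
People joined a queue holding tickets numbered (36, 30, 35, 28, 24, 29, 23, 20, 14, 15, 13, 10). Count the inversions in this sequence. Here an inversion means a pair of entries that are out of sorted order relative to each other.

There are 62 out-of-order pairs.

Element-by-element contributions:
36: 11
30: 9
35: 9
28: 7
24: 6
29: 6
23: 5
20: 4
14: 2
15: 2
13: 1
10: 0
Sum: 11 + 9 + 9 + 7 + 6 + 6 + 5 + 4 + 2 + 2 + 1 + 0 = 62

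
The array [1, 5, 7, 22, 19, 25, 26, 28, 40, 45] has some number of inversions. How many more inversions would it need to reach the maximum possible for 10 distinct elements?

44 inversions short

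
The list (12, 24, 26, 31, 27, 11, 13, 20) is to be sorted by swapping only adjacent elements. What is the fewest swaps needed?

14 swaps

The minimum number of adjacent swaps to sort an array equals its inversion count, since every such swap removes exactly one inversion.
Count inversions — for each element, later elements that are smaller:
12: 11 → 1
24: 11, 13, 20 → 3
26: 11, 13, 20 → 3
31: 27, 11, 13, 20 → 4
27: 11, 13, 20 → 3
11: none → 0
13: none → 0
20: none → 0
Total inversions: 1 + 3 + 3 + 4 + 3 + 0 + 0 + 0 = 14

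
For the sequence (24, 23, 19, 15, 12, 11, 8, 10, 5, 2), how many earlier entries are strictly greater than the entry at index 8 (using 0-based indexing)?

The element at index 8 is 5.
Elements before it: 24, 23, 19, 15, 12, 11, 8, 10
Those larger than 5: 24, 23, 19, 15, 12, 11, 8, 10

8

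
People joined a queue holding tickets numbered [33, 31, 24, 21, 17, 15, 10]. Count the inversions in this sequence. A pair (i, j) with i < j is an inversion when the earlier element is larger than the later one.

Element-by-element contributions:
33 → 31, 24, 21, 17, 15, 10 → 6
31 → 24, 21, 17, 15, 10 → 5
24 → 21, 17, 15, 10 → 4
21 → 17, 15, 10 → 3
17 → 15, 10 → 2
15 → 10 → 1
10 → none → 0
Sum: 6 + 5 + 4 + 3 + 2 + 1 + 0 = 21

Out-of-order pairs: 21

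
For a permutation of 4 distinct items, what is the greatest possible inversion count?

6 inversions

A reversed (strictly descending) arrangement makes every pair an inversion, giving C(4, 2) inversions.
C(4, 2) = 4·3/2 = 6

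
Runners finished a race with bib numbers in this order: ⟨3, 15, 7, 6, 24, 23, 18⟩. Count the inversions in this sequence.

Inversions: 6

Element-by-element contributions:
3 → none → 0
15 → 7, 6 → 2
7 → 6 → 1
6 → none → 0
24 → 23, 18 → 2
23 → 18 → 1
18 → none → 0
Sum: 0 + 2 + 1 + 0 + 2 + 1 + 0 = 6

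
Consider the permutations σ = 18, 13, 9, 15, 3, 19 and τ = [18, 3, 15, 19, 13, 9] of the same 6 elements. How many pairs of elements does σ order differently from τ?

7

Assign each item its position (1..6) in the first ordering, then rewrite the second ordering as that position sequence:
positions: 18→1, 13→2, 9→3, 15→4, 3→5, 19→6
second ordering as positions: [1, 5, 4, 6, 2, 3]
Discordant pairs = inversions in this position sequence.
1: 0
5: 4, 2, 3 → 3
4: 2, 3 → 2
6: 2, 3 → 2
2: 0
3: 0
Total: 0 + 3 + 2 + 2 + 0 + 0 = 7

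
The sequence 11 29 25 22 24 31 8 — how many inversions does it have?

Listing every pair i<j with a[i]>a[j] (using 0-based positions):
(0,6): 11 > 8
(1,2): 29 > 25
(1,3): 29 > 22
(1,4): 29 > 24
(1,6): 29 > 8
(2,3): 25 > 22
(2,4): 25 > 24
(2,6): 25 > 8
(3,6): 22 > 8
(4,6): 24 > 8
(5,6): 31 > 8
That's 11 pairs.

11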